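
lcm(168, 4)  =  168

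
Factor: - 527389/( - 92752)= 2^( - 4)*11^( - 1)*17^ ( - 1 )*31^( - 1) * 97^1*5437^1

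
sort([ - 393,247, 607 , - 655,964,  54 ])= [- 655, - 393,54,247 , 607 , 964 ]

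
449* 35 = 15715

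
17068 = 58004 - 40936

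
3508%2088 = 1420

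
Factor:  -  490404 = -2^2*3^1*40867^1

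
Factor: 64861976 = 2^3*109^1 * 74383^1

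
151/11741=151/11741 = 0.01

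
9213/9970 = 9213/9970 = 0.92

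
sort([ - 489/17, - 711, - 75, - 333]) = [ - 711, - 333 , - 75 ,-489/17]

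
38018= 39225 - 1207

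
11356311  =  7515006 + 3841305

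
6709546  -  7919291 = -1209745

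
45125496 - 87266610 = - 42141114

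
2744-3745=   -  1001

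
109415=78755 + 30660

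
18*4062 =73116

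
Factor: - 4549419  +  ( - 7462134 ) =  - 12011553=-3^2*19^2*3697^1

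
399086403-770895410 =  - 371809007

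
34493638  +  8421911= 42915549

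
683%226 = 5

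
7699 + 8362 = 16061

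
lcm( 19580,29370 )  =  58740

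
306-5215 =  - 4909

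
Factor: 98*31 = 3038 = 2^1*7^2*31^1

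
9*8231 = 74079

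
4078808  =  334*12212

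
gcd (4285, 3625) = 5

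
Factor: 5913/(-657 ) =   -  9 = - 3^2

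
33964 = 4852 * 7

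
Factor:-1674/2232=  -  3/4 =- 2^( - 2)*3^1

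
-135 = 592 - 727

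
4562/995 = 4 + 582/995 = 4.58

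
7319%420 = 179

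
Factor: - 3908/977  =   - 2^2= - 4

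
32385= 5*6477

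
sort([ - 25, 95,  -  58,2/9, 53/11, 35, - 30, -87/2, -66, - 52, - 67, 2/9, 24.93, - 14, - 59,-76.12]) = [  -  76.12, - 67, - 66,-59,  -  58, - 52,-87/2, - 30, - 25, - 14, 2/9 , 2/9,53/11,24.93,35  ,  95]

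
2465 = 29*85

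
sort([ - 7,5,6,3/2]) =[  -  7,3/2,5,  6]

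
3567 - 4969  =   - 1402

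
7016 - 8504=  - 1488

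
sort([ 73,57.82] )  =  [57.82,  73 ] 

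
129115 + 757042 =886157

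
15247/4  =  15247/4= 3811.75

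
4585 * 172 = 788620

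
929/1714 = 929/1714 = 0.54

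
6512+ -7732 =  - 1220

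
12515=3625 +8890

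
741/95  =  39/5 = 7.80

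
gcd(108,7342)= 2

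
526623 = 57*9239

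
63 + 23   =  86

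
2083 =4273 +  - 2190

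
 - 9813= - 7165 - 2648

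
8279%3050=2179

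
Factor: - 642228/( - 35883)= 214076/11961=2^2*3^( - 3)  *109^1*443^ ( -1 )*491^1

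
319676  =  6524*49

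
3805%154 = 109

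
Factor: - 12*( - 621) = 2^2*3^4*23^1=7452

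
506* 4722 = 2389332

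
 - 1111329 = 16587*(-67) 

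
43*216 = 9288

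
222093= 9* 24677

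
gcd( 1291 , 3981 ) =1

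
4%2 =0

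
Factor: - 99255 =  - 3^1*5^1*13^1*509^1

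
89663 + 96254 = 185917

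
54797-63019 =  - 8222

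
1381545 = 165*8373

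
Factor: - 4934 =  -2^1*2467^1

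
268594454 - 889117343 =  - 620522889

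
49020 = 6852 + 42168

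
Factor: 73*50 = 3650 = 2^1*5^2*73^1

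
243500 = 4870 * 50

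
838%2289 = 838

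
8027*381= 3058287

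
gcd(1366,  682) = 2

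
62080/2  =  31040= 31040.00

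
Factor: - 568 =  - 2^3  *  71^1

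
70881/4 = 17720 + 1/4 =17720.25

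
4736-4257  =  479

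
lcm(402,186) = 12462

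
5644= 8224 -2580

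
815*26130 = 21295950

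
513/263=1 + 250/263 = 1.95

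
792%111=15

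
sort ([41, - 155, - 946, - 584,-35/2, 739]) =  [ - 946, - 584, - 155, - 35/2  ,  41,  739]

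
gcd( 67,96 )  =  1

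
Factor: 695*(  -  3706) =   -  2^1*5^1*17^1*109^1 *139^1 = -2575670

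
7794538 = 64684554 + -56890016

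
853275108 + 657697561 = 1510972669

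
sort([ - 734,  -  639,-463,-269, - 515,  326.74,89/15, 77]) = [  -  734,-639, - 515,-463,  -  269, 89/15, 77  ,  326.74]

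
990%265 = 195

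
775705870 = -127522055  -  -903227925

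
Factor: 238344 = 2^3*3^1*9931^1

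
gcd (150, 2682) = 6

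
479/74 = 6+ 35/74 = 6.47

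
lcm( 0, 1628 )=0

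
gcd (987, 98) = 7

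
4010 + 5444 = 9454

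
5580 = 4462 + 1118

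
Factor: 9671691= 3^1*17^1*71^1*2671^1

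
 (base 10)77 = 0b1001101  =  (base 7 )140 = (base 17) 49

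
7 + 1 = 8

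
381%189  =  3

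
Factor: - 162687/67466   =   - 2^( - 1 )*3^1*79^(-1)* 127^1 = -381/158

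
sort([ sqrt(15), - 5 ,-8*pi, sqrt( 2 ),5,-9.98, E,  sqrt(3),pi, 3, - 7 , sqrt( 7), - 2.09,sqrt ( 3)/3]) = [  -  8*pi, - 9.98, - 7 , - 5, - 2.09 , sqrt( 3 )/3, sqrt( 2),  sqrt( 3),sqrt( 7), E,3 , pi, sqrt( 15 ) , 5]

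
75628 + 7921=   83549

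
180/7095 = 12/473  =  0.03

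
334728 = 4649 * 72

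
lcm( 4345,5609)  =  308495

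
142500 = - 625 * (- 228) 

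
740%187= 179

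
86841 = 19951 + 66890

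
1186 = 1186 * 1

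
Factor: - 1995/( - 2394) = 5/6 = 2^( - 1)*3^( - 1 )* 5^1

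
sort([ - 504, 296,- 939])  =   [ - 939, - 504,296]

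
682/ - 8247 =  - 682/8247  =  - 0.08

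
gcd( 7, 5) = 1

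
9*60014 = 540126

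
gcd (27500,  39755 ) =5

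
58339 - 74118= - 15779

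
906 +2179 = 3085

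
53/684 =53/684 = 0.08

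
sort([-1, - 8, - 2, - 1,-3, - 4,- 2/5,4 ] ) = [ - 8, -4, - 3,-2,-1,-1,-2/5, 4 ]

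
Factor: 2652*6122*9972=2^5*3^3*13^1*17^1*277^1*3061^1 = 161900844768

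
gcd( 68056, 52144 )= 8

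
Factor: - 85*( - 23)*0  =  0^1 = 0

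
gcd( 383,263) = 1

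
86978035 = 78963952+8014083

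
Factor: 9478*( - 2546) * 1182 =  - 2^3*3^1*7^1*19^1*67^1*197^1*677^1= - 28522827816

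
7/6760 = 7/6760 = 0.00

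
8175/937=8175/937= 8.72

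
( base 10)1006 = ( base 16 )3ee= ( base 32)VE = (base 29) 15k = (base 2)1111101110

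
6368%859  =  355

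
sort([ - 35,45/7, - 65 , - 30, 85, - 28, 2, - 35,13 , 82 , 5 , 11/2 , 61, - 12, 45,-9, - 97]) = [  -  97, -65,-35, - 35, - 30, - 28, - 12, - 9,2,  5, 11/2,45/7,13,45 , 61,  82,85 ]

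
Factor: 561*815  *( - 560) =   -  2^4*3^1 *5^2*7^1*11^1*17^1*163^1 = - 256040400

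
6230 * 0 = 0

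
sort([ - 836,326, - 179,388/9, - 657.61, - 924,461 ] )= [ - 924, - 836, - 657.61, - 179 , 388/9, 326,461]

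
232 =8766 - 8534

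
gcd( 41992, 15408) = 8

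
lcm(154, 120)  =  9240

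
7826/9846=3913/4923= 0.79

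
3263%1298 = 667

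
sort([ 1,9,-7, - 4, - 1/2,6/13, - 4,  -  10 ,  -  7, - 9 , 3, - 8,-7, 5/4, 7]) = [- 10, - 9, - 8, - 7, - 7, - 7,  -  4,-4,-1/2,6/13, 1,5/4,3,7, 9 ] 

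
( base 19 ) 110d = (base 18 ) 145f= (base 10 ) 7233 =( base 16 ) 1c41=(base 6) 53253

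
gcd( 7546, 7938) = 98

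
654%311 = 32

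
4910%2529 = 2381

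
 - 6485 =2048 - 8533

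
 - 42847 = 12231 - 55078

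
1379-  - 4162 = 5541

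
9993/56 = 9993/56= 178.45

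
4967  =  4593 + 374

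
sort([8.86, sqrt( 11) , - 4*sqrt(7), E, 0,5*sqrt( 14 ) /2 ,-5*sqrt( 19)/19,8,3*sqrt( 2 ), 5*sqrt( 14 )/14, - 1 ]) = [ - 4 *sqrt(7),- 5*sqrt( 19 ) /19, - 1, 0 , 5*sqrt( 14)/14, E,sqrt( 11 ), 3*sqrt ( 2),8,8.86 , 5*sqrt( 14)/2] 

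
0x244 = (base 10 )580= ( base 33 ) hj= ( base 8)1104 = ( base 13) 358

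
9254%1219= 721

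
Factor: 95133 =3^1 * 19^1*1669^1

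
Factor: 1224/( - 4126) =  - 612/2063 = - 2^2*3^2 * 17^1 * 2063^( - 1 )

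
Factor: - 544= - 2^5*17^1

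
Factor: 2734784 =2^6*13^1*19^1*173^1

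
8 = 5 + 3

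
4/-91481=-4/91481 = -0.00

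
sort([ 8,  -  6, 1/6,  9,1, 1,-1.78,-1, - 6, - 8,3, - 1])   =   [ - 8, - 6, -6, - 1.78,-1,-1,1/6,1,1,3,  8, 9 ] 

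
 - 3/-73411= 3/73411 = 0.00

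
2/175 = 2/175 =0.01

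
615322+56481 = 671803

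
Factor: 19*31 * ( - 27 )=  - 3^3*19^1*31^1=- 15903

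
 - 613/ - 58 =613/58 =10.57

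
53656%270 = 196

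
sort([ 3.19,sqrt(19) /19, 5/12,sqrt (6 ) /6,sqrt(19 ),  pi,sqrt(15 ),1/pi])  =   [ sqrt( 19 ) /19, 1/pi,sqrt ( 6 )/6,5/12, pi,3.19 , sqrt (15),sqrt(19 ) ] 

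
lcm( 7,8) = 56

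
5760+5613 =11373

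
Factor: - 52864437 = - 3^1*193^1*91303^1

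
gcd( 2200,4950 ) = 550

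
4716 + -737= 3979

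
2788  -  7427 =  - 4639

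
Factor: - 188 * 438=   -  2^3*3^1*47^1*73^1 = - 82344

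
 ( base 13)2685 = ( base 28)711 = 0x158D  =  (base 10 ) 5517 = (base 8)12615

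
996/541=1+455/541 = 1.84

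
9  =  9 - 0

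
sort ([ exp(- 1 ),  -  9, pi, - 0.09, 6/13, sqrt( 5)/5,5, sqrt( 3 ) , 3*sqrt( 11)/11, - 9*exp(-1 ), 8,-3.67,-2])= [ - 9,  -  3.67, - 9 * exp( -1 ),  -  2, - 0.09,exp ( - 1), sqrt( 5)/5,  6/13,3 * sqrt( 11 ) /11, sqrt( 3 ),pi,  5, 8 ]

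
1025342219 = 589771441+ 435570778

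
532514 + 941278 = 1473792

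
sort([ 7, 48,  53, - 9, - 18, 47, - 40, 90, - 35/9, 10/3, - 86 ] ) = [ - 86,  -  40, - 18, - 9, - 35/9, 10/3, 7, 47,48, 53,  90] 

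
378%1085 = 378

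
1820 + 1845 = 3665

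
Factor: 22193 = 22193^1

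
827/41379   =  827/41379=0.02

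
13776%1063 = 1020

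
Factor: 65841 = 3^1 * 17^1 * 1291^1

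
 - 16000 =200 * (-80 ) 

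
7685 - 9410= - 1725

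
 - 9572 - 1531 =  - 11103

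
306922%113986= 78950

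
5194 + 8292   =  13486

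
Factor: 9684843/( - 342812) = -2^(- 2 ) * 3^1  *7^1*85703^(-1 )*461183^1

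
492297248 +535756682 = 1028053930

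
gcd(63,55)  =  1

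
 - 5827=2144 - 7971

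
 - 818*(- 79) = 64622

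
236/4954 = 118/2477 = 0.05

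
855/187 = 4 + 107/187 = 4.57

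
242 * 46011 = 11134662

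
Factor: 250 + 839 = 1089 = 3^2*11^2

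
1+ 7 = 8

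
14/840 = 1/60 = 0.02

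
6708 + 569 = 7277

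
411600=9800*42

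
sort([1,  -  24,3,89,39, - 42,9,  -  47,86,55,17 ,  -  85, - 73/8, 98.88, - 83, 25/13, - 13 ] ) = [ - 85, - 83,- 47, - 42, - 24,-13, - 73/8,  1,25/13, 3,9,17, 39, 55,86,89,98.88]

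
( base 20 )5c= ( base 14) 80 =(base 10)112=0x70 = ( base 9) 134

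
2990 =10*299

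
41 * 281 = 11521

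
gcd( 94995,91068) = 3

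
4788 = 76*63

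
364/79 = 364/79=4.61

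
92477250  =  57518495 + 34958755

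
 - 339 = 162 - 501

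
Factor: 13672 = 2^3 *1709^1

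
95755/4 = 23938+3/4  =  23938.75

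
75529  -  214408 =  - 138879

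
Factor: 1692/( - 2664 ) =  - 47/74 = - 2^ (  -  1 )*37^ ( - 1)*47^1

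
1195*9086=10857770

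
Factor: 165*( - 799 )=-131835 =- 3^1 * 5^1*11^1 *17^1*47^1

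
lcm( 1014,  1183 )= 7098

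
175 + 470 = 645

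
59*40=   2360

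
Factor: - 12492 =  - 2^2*3^2*347^1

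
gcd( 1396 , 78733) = 1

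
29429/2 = 14714+1/2 = 14714.50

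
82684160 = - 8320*( - 9938)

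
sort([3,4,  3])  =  [3, 3, 4 ] 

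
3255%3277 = 3255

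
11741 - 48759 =-37018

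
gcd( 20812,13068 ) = 484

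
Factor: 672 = 2^5*3^1*7^1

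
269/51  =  269/51  =  5.27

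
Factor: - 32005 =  - 5^1 * 37^1 * 173^1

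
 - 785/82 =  - 785/82 = -9.57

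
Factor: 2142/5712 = 2^(- 3)*3^1 = 3/8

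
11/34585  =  11/34585 = 0.00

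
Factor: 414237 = 3^1 * 138079^1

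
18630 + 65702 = 84332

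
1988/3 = 662 + 2/3 = 662.67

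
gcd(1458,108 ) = 54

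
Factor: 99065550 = 2^1*3^1*5^2*43^1*15359^1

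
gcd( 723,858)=3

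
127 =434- 307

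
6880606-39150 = 6841456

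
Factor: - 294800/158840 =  - 2^1*5^1*19^( - 2) *67^1 =-670/361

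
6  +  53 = 59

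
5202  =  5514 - 312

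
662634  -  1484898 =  - 822264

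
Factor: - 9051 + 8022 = -1029  =  - 3^1*7^3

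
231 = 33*7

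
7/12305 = 7/12305 = 0.00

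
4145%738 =455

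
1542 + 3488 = 5030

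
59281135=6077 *9755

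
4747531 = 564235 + 4183296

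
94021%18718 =431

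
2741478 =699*3922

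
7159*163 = 1166917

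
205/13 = 15 + 10/13 = 15.77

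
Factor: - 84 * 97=-2^2*3^1 *7^1*97^1  =  - 8148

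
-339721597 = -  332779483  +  -6942114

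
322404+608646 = 931050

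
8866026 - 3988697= 4877329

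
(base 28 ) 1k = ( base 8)60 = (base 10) 48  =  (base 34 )1E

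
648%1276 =648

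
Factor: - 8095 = -5^1 * 1619^1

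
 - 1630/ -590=163/59= 2.76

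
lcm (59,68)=4012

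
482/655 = 482/655 = 0.74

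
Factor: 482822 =2^1* 73^1*3307^1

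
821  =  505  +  316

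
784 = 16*49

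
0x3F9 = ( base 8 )1771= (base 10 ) 1017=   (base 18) 329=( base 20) 2ah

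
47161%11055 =2941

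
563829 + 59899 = 623728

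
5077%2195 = 687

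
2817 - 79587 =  - 76770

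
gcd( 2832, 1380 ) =12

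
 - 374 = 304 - 678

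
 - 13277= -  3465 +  - 9812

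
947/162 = 5 + 137/162= 5.85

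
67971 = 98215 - 30244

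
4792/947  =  5 + 57/947 = 5.06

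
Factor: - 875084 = - 2^2*7^1*31253^1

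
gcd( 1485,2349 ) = 27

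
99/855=11/95= 0.12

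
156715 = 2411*65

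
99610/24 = 4150 + 5/12 = 4150.42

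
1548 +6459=8007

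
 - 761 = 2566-3327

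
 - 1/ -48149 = 1/48149=0.00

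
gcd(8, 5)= 1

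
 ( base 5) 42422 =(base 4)230232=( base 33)2ko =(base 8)5456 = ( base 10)2862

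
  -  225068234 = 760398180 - 985466414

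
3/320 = 3/320 = 0.01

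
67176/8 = 8397 = 8397.00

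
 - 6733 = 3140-9873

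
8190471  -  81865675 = -73675204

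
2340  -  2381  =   - 41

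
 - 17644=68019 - 85663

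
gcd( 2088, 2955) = 3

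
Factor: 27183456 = 2^5*3^2 * 37^1*2551^1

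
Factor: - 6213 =-3^1 * 19^1*109^1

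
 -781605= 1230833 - 2012438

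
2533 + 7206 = 9739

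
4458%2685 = 1773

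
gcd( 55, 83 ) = 1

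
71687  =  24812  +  46875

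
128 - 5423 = - 5295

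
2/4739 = 2/4739 = 0.00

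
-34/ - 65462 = 17/32731 = 0.00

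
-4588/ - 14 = 2294/7= 327.71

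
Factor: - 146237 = -7^1*13^1*1607^1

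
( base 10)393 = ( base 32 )C9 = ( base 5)3033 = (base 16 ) 189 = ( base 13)243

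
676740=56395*12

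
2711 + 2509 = 5220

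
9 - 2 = 7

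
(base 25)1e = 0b100111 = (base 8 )47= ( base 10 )39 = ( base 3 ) 1110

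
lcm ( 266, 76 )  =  532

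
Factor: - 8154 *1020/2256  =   - 2^( - 1) * 3^3*5^1 * 17^1*47^( - 1) * 151^1 = - 346545/94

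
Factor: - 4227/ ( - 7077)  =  1409/2359 = 7^ ( - 1 )*337^( - 1)*1409^1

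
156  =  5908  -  5752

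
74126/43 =1723+37/43 =1723.86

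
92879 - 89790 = 3089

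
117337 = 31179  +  86158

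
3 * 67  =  201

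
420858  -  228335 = 192523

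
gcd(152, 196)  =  4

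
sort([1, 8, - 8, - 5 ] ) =[ - 8, - 5,1,  8]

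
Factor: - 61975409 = -23^1*103^1*26161^1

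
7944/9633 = 2648/3211= 0.82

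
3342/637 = 3342/637 = 5.25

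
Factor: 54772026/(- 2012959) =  - 2^1*3^1*13^ ( - 2)*43^( - 1)*277^ (  -  1)*643^1*14197^1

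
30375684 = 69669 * 436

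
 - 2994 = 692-3686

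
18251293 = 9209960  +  9041333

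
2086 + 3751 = 5837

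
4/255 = 4/255 =0.02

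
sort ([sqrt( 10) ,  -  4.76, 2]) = [ - 4.76,2,  sqrt ( 10 ) ]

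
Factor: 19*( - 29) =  - 551 = -19^1*29^1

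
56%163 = 56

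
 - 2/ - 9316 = 1/4658 = 0.00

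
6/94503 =2/31501=0.00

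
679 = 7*97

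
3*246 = 738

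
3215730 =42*76565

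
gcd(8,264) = 8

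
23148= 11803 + 11345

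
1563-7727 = -6164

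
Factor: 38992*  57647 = 2^4*17^1*2437^1 * 3391^1 = 2247771824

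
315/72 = 4 + 3/8  =  4.38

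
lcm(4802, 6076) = 297724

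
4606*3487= 16061122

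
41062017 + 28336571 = 69398588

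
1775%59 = 5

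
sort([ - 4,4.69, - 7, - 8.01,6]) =[ - 8.01 ,-7, - 4,4.69,6]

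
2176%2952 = 2176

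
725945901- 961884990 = -235939089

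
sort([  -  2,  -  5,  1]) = [ - 5,-2,1 ] 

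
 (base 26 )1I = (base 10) 44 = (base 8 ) 54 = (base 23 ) 1l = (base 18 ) 28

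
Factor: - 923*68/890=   -31382/445= - 2^1*5^( - 1)*13^1*17^1*71^1 * 89^( - 1)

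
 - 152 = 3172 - 3324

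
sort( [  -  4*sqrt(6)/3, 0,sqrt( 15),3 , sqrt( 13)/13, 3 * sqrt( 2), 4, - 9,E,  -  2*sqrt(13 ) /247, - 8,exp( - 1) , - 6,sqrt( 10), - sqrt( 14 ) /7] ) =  [ - 9, - 8, - 6, - 4 * sqrt( 6)/3, - sqrt(14) /7,-2  *sqrt (13)/247 , 0, sqrt( 13)/13 , exp( - 1 ),  E,  3,sqrt (10),sqrt( 15),4, 3*sqrt( 2 )]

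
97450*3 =292350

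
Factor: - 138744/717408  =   -41/212 = - 2^( - 2)*41^1* 53^ ( - 1)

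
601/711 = 601/711 = 0.85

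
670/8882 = 335/4441 = 0.08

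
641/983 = 641/983 = 0.65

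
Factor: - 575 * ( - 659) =378925 = 5^2*23^1*659^1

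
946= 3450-2504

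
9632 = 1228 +8404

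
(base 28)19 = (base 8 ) 45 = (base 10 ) 37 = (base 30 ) 17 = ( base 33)14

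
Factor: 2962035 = 3^3 *5^1*37^1*593^1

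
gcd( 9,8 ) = 1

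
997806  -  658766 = 339040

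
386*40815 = 15754590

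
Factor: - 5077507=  - 5077507^1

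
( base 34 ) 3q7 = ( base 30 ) 4P9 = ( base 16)1107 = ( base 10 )4359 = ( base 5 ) 114414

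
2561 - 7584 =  - 5023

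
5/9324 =5/9324 = 0.00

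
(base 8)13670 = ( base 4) 1132320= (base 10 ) 6072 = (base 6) 44040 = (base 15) 1BEC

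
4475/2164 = 2+147/2164= 2.07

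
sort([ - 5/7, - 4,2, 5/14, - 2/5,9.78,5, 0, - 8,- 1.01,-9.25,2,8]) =[ - 9.25, - 8,- 4,-1.01,  -  5/7, - 2/5,0,5/14,2,  2, 5, 8,9.78 ]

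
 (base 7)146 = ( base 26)35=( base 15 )58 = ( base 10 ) 83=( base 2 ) 1010011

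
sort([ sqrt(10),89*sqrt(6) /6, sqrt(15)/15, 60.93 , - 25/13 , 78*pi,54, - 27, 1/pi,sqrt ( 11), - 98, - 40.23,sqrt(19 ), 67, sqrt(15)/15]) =[ - 98, - 40.23, -27, - 25/13,sqrt(15 ) /15, sqrt( 15 ) /15, 1/pi, sqrt ( 10),  sqrt(11 ), sqrt(19 ), 89*sqrt( 6)/6,  54,60.93,67,78*pi] 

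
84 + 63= 147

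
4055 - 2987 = 1068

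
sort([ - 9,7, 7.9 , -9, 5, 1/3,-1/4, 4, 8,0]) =[ - 9, - 9, - 1/4, 0, 1/3, 4, 5,7, 7.9, 8]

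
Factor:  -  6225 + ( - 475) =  - 2^2*5^2*67^1=-6700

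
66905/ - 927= -66905/927 = - 72.17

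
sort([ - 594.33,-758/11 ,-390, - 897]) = [ - 897, - 594.33 , - 390, - 758/11]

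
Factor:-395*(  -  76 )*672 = 20173440  =  2^7*3^1*5^1*7^1*19^1*79^1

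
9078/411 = 22 + 12/137 = 22.09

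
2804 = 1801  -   - 1003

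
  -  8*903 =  - 7224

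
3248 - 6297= -3049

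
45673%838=421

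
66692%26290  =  14112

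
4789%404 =345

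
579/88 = 6  +  51/88 = 6.58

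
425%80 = 25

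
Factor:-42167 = -149^1*283^1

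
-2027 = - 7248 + 5221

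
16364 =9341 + 7023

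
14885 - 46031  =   - 31146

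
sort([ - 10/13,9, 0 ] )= [ - 10/13, 0,9]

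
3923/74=3923/74=53.01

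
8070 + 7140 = 15210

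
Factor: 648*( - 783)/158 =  - 253692/79 = - 2^2 * 3^7*29^1*79^( - 1 )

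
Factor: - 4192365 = -3^1*5^1*269^1*1039^1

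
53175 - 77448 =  - 24273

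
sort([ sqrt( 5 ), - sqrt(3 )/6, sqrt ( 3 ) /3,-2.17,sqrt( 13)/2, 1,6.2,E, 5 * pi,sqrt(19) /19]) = [ -2.17, - sqrt(3)/6,sqrt(19 ) /19,sqrt(3 ) /3 , 1,sqrt( 13 )/2,sqrt(5 ),  E, 6.2, 5*pi ]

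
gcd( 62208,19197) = 243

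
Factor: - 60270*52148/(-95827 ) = 2^3*3^1*5^1*7^2*41^1*79^(- 1 )*1213^(-1)*13037^1 = 3142959960/95827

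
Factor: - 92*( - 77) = 2^2*7^1 * 11^1*23^1 = 7084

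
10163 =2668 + 7495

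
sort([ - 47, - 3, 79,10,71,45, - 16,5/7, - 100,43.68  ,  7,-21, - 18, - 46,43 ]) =[ - 100, - 47, - 46, - 21, -18, - 16, - 3,5/7,  7,10, 43, 43.68,45,71,79]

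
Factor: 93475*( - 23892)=-2^2 * 3^1 *5^2*11^1 * 181^1 * 3739^1 = - 2233304700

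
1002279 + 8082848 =9085127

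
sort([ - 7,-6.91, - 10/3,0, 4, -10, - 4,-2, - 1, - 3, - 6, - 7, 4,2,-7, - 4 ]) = [ - 10,- 7,  -  7, - 7 ,-6.91, - 6, - 4, - 4, - 10/3,-3, - 2  , - 1,0,2,4,4 ] 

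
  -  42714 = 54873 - 97587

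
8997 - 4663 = 4334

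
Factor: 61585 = 5^1*109^1*113^1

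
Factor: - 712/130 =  - 2^2*5^ (  -  1)*13^(  -  1)*89^1 =-  356/65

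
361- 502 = -141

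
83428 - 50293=33135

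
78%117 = 78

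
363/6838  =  363/6838  =  0.05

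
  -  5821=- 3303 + -2518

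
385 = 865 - 480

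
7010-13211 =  - 6201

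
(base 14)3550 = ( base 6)110550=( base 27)CJL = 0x2442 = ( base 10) 9282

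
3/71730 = 1/23910 = 0.00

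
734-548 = 186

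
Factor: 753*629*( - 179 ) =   -  3^1*17^1*37^1*179^1*251^1= -  84781023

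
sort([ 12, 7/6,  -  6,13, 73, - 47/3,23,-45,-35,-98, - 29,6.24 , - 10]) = [-98, - 45, -35, - 29, - 47/3,-10, - 6,  7/6 , 6.24, 12, 13,23,  73 ]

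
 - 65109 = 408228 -473337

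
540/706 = 270/353 = 0.76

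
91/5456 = 91/5456=0.02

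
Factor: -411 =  - 3^1*137^1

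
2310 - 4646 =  - 2336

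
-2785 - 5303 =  - 8088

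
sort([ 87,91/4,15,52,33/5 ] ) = [ 33/5,15,91/4,52,87 ]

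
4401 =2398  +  2003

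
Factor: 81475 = 5^2*3259^1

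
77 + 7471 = 7548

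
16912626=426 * 39701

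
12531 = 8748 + 3783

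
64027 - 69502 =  - 5475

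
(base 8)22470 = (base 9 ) 14056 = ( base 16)2538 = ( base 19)1779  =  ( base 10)9528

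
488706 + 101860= 590566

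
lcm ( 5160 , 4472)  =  67080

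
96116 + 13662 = 109778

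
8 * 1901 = 15208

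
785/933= 785/933 =0.84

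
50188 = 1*50188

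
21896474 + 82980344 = 104876818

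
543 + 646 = 1189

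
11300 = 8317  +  2983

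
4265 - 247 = 4018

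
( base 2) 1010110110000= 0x15B0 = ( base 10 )5552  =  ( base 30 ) 652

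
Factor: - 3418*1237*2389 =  - 2^1*1237^1*1709^1*2389^1= -10100849674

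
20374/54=10187/27 = 377.30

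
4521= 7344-2823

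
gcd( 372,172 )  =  4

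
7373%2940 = 1493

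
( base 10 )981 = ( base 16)3D5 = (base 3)1100100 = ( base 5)12411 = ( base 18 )309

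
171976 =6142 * 28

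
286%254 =32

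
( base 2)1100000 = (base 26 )3I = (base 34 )2s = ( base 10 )96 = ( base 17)5B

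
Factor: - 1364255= - 5^1 *281^1*971^1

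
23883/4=5970+ 3/4= 5970.75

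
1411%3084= 1411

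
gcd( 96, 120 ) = 24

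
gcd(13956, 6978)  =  6978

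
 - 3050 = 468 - 3518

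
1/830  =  1/830 = 0.00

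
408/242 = 204/121 = 1.69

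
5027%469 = 337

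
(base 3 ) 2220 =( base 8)116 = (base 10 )78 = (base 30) 2i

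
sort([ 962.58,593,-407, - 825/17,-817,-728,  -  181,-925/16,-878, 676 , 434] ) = [  -  878,-817, - 728, - 407,-181, - 925/16, - 825/17,434,593,676 , 962.58] 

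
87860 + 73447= 161307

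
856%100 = 56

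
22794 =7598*3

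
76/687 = 76/687 = 0.11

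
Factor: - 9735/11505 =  - 11/13 = - 11^1*13^( - 1 ) 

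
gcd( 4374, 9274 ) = 2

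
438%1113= 438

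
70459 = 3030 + 67429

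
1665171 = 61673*27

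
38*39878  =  1515364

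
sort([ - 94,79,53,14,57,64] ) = [ - 94,14, 53, 57, 64 , 79]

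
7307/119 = 7307/119 = 61.40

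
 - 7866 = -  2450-5416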